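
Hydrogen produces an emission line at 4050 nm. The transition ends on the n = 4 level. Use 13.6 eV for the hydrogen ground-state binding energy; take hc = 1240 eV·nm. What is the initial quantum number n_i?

The photon energy is ΔE = hc/λ = 1240 / 4050 = 0.3062 eV.
With Z = 1, ΔE = 13.60 × (1/n_f² − 1/n_i²), so 1/n_f² − 1/n_i² = 0.02251.
With n_f = 4: 1/n_i² = 1/16 − 0.02251 = 0.03999, so n_i ≈ 5.00.

n_i = 5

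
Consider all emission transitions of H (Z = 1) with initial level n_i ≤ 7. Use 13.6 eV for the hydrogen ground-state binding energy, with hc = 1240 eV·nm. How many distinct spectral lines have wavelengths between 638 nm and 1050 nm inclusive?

Enumerate all n_i → n_f pairs with 1 ≤ n_f < n_i ≤ 7 and compute λ = 1240 / [13.6·1·(1/n_f² − 1/n_i²)].
Lines falling in [638, 1050] nm: 3→2 (656.5 nm), 7→3 (1005 nm).

2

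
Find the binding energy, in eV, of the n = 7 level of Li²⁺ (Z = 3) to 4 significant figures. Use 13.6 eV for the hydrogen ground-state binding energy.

E_n = −13.6 Z²/n² = −122.4/n² eV for Z = 3.
E_7 = −122.4/49 = −2.498 eV, so ionization (to E = 0) requires 2.498 eV.

2.498 eV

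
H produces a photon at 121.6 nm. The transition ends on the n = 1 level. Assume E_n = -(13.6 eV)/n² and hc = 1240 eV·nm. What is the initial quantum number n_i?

n_i = 2

The photon energy is ΔE = hc/λ = 1240 / 121.6 = 10.20 eV.
With Z = 1, ΔE = 13.60 × (1/n_f² − 1/n_i²), so 1/n_f² − 1/n_i² = 0.7498.
With n_f = 1: 1/n_i² = 1/1 − 0.7498 = 0.2502, so n_i ≈ 2.00.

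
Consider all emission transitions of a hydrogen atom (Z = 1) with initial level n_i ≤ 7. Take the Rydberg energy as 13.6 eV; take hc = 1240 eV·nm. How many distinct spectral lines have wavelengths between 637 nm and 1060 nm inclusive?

2

Enumerate all n_i → n_f pairs with 1 ≤ n_f < n_i ≤ 7 and compute λ = 1240 / [13.6·1·(1/n_f² − 1/n_i²)].
Lines falling in [637, 1060] nm: 3→2 (656.5 nm), 7→3 (1005 nm).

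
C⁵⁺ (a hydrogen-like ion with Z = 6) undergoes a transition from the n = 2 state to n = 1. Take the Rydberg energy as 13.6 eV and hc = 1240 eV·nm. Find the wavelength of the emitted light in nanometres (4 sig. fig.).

For Z = 6 the level energies scale as Z², so the effective Rydberg energy is 13.6 × 36 = 489.6 eV.
ΔE = 489.6 × (1/1² − 1/2²) = 489.6 × 0.7500 = 367.2 eV.
λ = hc/ΔE = 1240 / 367.2 = 3.377 nm.

3.377 nm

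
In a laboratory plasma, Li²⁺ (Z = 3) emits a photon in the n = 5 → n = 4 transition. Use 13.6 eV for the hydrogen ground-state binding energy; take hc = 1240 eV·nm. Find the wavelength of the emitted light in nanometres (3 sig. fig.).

450 nm

For Z = 3 the level energies scale as Z², so the effective Rydberg energy is 13.6 × 9 = 122.4 eV.
ΔE = 122.4 × (1/4² − 1/5²) = 122.4 × 0.02250 = 2.754 eV.
λ = hc/ΔE = 1240 / 2.754 = 450 nm.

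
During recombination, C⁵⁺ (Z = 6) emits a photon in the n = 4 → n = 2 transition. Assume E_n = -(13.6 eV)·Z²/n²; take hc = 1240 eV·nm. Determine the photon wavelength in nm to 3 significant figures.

13.5 nm

For Z = 6 the level energies scale as Z², so the effective Rydberg energy is 13.6 × 36 = 489.6 eV.
ΔE = 489.6 × (1/2² − 1/4²) = 489.6 × 0.1875 = 91.80 eV.
λ = hc/ΔE = 1240 / 91.80 = 13.5 nm.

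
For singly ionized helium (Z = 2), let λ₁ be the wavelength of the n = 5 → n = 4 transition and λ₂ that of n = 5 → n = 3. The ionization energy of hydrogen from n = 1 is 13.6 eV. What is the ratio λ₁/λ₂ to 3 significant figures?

λ ∝ 1/ΔE ∝ 1/(1/n_f² − 1/n_i²), and the Z² and hc factors cancel in the ratio.
λ₁/λ₂ = (1/3² − 1/5²)/(1/4² − 1/5²) = 0.07111/0.02250 = 3.16.

3.16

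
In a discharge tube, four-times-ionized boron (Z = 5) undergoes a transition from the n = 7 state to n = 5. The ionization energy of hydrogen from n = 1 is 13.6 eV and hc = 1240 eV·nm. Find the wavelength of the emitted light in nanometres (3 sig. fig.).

For Z = 5 the level energies scale as Z², so the effective Rydberg energy is 13.6 × 25 = 340.0 eV.
ΔE = 340.0 × (1/5² − 1/7²) = 340.0 × 0.01959 = 6.661 eV.
λ = hc/ΔE = 1240 / 6.661 = 186 nm.

186 nm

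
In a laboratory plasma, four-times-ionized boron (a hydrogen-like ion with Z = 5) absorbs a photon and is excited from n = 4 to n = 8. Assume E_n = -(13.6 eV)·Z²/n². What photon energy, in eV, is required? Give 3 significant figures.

The Bohr energies scale as Z², so for Z = 5: E_n = −340.0/n² eV.
E_8 = −340.0/64 = −5.313 eV and E_4 = −340.0/16 = −21.25 eV.
The photon energy is |E_8 − E_4| = 15.9 eV.

15.9 eV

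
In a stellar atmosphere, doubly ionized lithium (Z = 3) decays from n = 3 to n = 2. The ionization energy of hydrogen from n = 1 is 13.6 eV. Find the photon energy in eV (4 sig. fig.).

The Bohr energies scale as Z², so for Z = 3: E_n = −122.4/n² eV.
E_3 = −122.4/9 = −13.60 eV and E_2 = −122.4/4 = −30.60 eV.
The photon energy is |E_3 − E_2| = 17.00 eV.

17.00 eV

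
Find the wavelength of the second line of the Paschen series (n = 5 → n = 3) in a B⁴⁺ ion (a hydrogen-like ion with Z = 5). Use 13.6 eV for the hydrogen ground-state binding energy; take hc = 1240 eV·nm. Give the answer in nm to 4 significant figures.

51.29 nm

The Paschen series terminates on n_f = 3; the second line has n_i = 3+2 = 5.
ΔE = 340.0 × (1/3² − 1/5²) = 24.18 eV.
λ = 1240 / 24.18 = 51.29 nm.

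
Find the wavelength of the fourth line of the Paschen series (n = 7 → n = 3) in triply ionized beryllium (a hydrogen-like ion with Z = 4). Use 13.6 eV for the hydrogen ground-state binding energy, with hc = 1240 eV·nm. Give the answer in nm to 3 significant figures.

The Paschen series terminates on n_f = 3; the fourth line has n_i = 3+4 = 7.
ΔE = 217.6 × (1/3² − 1/7²) = 19.74 eV.
λ = 1240 / 19.74 = 62.8 nm.

62.8 nm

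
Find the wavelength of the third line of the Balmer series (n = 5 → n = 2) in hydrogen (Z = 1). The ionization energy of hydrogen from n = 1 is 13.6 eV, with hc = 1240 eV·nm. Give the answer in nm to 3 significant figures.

434 nm

The Balmer series terminates on n_f = 2; the third line has n_i = 2+3 = 5.
ΔE = 13.60 × (1/2² − 1/5²) = 2.856 eV.
λ = 1240 / 2.856 = 434 nm.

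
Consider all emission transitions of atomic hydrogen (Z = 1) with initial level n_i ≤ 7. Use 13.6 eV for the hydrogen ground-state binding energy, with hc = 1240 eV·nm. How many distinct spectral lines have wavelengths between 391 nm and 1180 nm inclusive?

7

Enumerate all n_i → n_f pairs with 1 ≤ n_f < n_i ≤ 7 and compute λ = 1240 / [13.6·1·(1/n_f² − 1/n_i²)].
Lines falling in [391, 1180] nm: 7→2 (397.1 nm), 6→2 (410.3 nm), 5→2 (434.2 nm), 4→2 (486.3 nm), 3→2 (656.5 nm), 7→3 (1005 nm), 6→3 (1094 nm).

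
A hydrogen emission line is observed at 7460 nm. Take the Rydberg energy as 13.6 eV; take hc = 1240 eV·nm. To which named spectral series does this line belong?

ΔE = 1240/7460 = 0.1662 eV.
This matches 13.6 × (1/5² − 1/6²), so n_f = 5: the Pfund series.

Pfund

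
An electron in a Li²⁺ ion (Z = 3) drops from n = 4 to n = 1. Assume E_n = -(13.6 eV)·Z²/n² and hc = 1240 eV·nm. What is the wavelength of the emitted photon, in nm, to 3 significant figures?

For Z = 3 the level energies scale as Z², so the effective Rydberg energy is 13.6 × 9 = 122.4 eV.
ΔE = 122.4 × (1/1² − 1/4²) = 122.4 × 0.9375 = 114.8 eV.
λ = hc/ΔE = 1240 / 114.8 = 10.8 nm.

10.8 nm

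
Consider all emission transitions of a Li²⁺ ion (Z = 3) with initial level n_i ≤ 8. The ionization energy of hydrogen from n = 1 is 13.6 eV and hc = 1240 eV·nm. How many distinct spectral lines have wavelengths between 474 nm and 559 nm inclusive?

1

Enumerate all n_i → n_f pairs with 1 ≤ n_f < n_i ≤ 8 and compute λ = 1240 / [13.6·9·(1/n_f² − 1/n_i²)].
Lines falling in [474, 559] nm: 7→5 (517.1 nm).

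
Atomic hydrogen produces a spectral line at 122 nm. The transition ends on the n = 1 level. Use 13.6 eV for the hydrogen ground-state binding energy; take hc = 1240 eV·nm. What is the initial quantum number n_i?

n_i = 2

The photon energy is ΔE = hc/λ = 1240 / 122 = 10.16 eV.
With Z = 1, ΔE = 13.60 × (1/n_f² − 1/n_i²), so 1/n_f² − 1/n_i² = 0.7473.
With n_f = 1: 1/n_i² = 1/1 − 0.7473 = 0.2527, so n_i ≈ 1.99.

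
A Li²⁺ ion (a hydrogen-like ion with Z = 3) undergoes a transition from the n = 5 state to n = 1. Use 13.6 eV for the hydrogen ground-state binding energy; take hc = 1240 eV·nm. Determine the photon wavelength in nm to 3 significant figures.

For Z = 3 the level energies scale as Z², so the effective Rydberg energy is 13.6 × 9 = 122.4 eV.
ΔE = 122.4 × (1/1² − 1/5²) = 122.4 × 0.9600 = 117.5 eV.
λ = hc/ΔE = 1240 / 117.5 = 10.6 nm.

10.6 nm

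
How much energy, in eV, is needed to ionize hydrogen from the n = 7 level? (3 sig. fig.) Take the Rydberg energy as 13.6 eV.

E_7 = −13.60/49 = −0.278 eV, so ionization (to E = 0) requires 0.278 eV.

0.278 eV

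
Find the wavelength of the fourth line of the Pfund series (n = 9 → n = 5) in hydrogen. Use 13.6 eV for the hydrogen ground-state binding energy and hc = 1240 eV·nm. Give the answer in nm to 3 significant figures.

3300 nm

The Pfund series terminates on n_f = 5; the fourth line has n_i = 5+4 = 9.
ΔE = 13.60 × (1/5² − 1/9²) = 0.3761 eV.
λ = 1240 / 0.3761 = 3300 nm.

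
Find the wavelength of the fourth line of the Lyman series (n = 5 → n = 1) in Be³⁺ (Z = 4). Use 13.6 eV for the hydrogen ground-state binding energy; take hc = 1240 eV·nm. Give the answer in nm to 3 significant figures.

The Lyman series terminates on n_f = 1; the fourth line has n_i = 1+4 = 5.
ΔE = 217.6 × (1/1² − 1/5²) = 208.9 eV.
λ = 1240 / 208.9 = 5.94 nm.

5.94 nm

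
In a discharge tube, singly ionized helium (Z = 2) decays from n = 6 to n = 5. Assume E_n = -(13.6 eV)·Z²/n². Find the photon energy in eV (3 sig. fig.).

The Bohr energies scale as Z², so for Z = 2: E_n = −54.40/n² eV.
E_6 = −54.40/36 = −1.511 eV and E_5 = −54.40/25 = −2.176 eV.
The photon energy is |E_6 − E_5| = 0.665 eV.

0.665 eV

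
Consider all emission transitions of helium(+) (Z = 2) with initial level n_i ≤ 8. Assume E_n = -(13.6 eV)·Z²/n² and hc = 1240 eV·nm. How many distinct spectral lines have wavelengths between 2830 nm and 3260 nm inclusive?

Enumerate all n_i → n_f pairs with 1 ≤ n_f < n_i ≤ 8 and compute λ = 1240 / [13.6·4·(1/n_f² − 1/n_i²)].
Lines falling in [2830, 3260] nm: 7→6 (3093 nm).

1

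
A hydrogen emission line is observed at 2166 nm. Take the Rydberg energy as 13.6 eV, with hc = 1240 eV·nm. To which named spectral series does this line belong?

ΔE = 1240/2166 = 0.5725 eV.
This matches 13.6 × (1/4² − 1/7²), so n_f = 4: the Brackett series.

Brackett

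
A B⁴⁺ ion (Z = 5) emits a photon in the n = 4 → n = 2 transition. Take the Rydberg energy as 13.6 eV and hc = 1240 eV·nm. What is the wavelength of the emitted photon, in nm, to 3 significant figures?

For Z = 5 the level energies scale as Z², so the effective Rydberg energy is 13.6 × 25 = 340.0 eV.
ΔE = 340.0 × (1/2² − 1/4²) = 340.0 × 0.1875 = 63.75 eV.
λ = hc/ΔE = 1240 / 63.75 = 19.5 nm.

19.5 nm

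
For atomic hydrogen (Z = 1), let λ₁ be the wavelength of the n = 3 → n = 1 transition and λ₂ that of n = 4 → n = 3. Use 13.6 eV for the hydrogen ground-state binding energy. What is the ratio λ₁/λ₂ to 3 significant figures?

0.0547

λ ∝ 1/ΔE ∝ 1/(1/n_f² − 1/n_i²), and the Z² and hc factors cancel in the ratio.
λ₁/λ₂ = (1/3² − 1/4²)/(1/1² − 1/3²) = 0.04861/0.8889 = 0.0547.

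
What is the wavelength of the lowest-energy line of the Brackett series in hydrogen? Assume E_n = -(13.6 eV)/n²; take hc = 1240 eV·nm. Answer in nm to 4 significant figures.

The Brackett series terminates on n_f = 4; the first line has n_i = 4+1 = 5.
ΔE = 13.60 × (1/4² − 1/5²) = 0.3060 eV.
λ = 1240 / 0.3060 = 4052 nm.

4052 nm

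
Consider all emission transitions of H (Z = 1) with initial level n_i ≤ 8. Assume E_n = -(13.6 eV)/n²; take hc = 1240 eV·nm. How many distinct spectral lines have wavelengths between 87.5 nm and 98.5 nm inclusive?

Enumerate all n_i → n_f pairs with 1 ≤ n_f < n_i ≤ 8 and compute λ = 1240 / [13.6·1·(1/n_f² − 1/n_i²)].
Lines falling in [87.5, 98.5] nm: 8→1 (92.62 nm), 7→1 (93.08 nm), 6→1 (93.78 nm), 5→1 (94.98 nm), 4→1 (97.25 nm).

5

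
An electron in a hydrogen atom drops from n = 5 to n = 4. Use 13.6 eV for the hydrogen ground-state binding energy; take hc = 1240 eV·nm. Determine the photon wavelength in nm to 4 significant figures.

4052 nm

ΔE = 13.60 × (1/4² − 1/5²) = 13.60 × 0.02250 = 0.3060 eV.
λ = hc/ΔE = 1240 / 0.3060 = 4052 nm.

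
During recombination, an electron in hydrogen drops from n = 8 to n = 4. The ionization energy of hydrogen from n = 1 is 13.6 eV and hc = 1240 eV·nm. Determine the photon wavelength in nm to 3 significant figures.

ΔE = 13.60 × (1/4² − 1/8²) = 13.60 × 0.04688 = 0.6375 eV.
λ = hc/ΔE = 1240 / 0.6375 = 1950 nm.
This line belongs to the Brackett series.

1950 nm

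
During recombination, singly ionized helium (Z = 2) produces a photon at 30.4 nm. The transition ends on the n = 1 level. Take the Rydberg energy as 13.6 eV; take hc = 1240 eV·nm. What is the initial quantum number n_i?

The photon energy is ΔE = hc/λ = 1240 / 30.4 = 40.79 eV.
With Z = 2, ΔE = 54.40 × (1/n_f² − 1/n_i²), so 1/n_f² − 1/n_i² = 0.7498.
With n_f = 1: 1/n_i² = 1/1 − 0.7498 = 0.2502, so n_i ≈ 2.00.

n_i = 2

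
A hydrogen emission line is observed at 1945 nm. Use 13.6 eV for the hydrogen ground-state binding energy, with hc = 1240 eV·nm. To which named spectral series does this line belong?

ΔE = 1240/1945 = 0.6375 eV.
This matches 13.6 × (1/4² − 1/8²), so n_f = 4: the Brackett series.

Brackett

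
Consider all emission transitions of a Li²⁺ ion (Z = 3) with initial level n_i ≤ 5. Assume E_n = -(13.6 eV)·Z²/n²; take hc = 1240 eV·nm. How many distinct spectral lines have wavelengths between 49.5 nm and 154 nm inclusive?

3

Enumerate all n_i → n_f pairs with 1 ≤ n_f < n_i ≤ 5 and compute λ = 1240 / [13.6·9·(1/n_f² − 1/n_i²)].
Lines falling in [49.5, 154] nm: 4→2 (54.03 nm), 3→2 (72.94 nm), 5→3 (142.5 nm).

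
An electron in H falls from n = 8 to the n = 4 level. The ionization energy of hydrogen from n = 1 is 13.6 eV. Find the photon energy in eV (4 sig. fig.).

0.6375 eV

E_8 = −13.60/64 = −0.2125 eV and E_4 = −13.60/16 = −0.8500 eV.
The photon energy is |E_8 − E_4| = 0.6375 eV.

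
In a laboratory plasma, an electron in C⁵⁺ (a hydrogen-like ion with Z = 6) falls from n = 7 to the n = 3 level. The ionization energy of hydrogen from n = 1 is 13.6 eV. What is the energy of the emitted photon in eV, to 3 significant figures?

44.4 eV

The Bohr energies scale as Z², so for Z = 6: E_n = −489.6/n² eV.
E_7 = −489.6/49 = −9.992 eV and E_3 = −489.6/9 = −54.40 eV.
The photon energy is |E_7 − E_3| = 44.4 eV.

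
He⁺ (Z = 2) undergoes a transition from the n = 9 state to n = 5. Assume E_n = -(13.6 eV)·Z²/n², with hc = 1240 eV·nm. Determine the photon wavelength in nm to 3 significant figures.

824 nm

For Z = 2 the level energies scale as Z², so the effective Rydberg energy is 13.6 × 4 = 54.40 eV.
ΔE = 54.40 × (1/5² − 1/9²) = 54.40 × 0.02765 = 1.504 eV.
λ = hc/ΔE = 1240 / 1.504 = 824 nm.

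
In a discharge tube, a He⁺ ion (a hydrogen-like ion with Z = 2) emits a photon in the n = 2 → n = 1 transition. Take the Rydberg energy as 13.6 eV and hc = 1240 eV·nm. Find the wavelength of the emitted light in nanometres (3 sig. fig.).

For Z = 2 the level energies scale as Z², so the effective Rydberg energy is 13.6 × 4 = 54.40 eV.
ΔE = 54.40 × (1/1² − 1/2²) = 54.40 × 0.7500 = 40.80 eV.
λ = hc/ΔE = 1240 / 40.80 = 30.4 nm.

30.4 nm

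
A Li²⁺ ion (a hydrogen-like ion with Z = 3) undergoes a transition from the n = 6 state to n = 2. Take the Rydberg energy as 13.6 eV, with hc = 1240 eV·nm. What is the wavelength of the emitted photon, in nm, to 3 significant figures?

For Z = 3 the level energies scale as Z², so the effective Rydberg energy is 13.6 × 9 = 122.4 eV.
ΔE = 122.4 × (1/2² − 1/6²) = 122.4 × 0.2222 = 27.20 eV.
λ = hc/ΔE = 1240 / 27.20 = 45.6 nm.

45.6 nm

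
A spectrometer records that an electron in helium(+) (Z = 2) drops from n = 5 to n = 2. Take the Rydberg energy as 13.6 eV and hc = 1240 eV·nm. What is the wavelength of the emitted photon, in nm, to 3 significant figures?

109 nm

For Z = 2 the level energies scale as Z², so the effective Rydberg energy is 13.6 × 4 = 54.40 eV.
ΔE = 54.40 × (1/2² − 1/5²) = 54.40 × 0.2100 = 11.42 eV.
λ = hc/ΔE = 1240 / 11.42 = 109 nm.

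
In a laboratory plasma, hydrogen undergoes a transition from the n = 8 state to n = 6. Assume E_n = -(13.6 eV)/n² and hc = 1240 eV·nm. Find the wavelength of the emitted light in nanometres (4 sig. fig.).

7503 nm

ΔE = 13.60 × (1/6² − 1/8²) = 13.60 × 0.01215 = 0.1653 eV.
λ = hc/ΔE = 1240 / 0.1653 = 7503 nm.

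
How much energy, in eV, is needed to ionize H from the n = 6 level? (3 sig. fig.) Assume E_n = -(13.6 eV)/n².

0.378 eV

E_6 = −13.60/36 = −0.378 eV, so ionization (to E = 0) requires 0.378 eV.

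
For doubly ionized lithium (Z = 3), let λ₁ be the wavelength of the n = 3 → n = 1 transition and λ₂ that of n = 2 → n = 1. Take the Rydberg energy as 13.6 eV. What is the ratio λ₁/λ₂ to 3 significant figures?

λ ∝ 1/ΔE ∝ 1/(1/n_f² − 1/n_i²), and the Z² and hc factors cancel in the ratio.
λ₁/λ₂ = (1/1² − 1/2²)/(1/1² − 1/3²) = 0.7500/0.8889 = 0.844.

0.844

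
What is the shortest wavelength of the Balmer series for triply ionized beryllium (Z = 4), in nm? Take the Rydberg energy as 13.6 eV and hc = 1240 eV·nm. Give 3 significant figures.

22.8 nm

The Balmer series has lower level n_f = 2; the series limit corresponds to n_i → ∞.
ΔE_max = 13.6 × 16 / 2² = 54.40 eV.
λ_min = 1240 / 54.40 = 22.8 nm.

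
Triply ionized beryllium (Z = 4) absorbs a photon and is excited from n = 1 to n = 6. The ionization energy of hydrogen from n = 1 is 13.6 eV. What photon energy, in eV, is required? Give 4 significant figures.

The Bohr energies scale as Z², so for Z = 4: E_n = −217.6/n² eV.
E_6 = −217.6/36 = −6.044 eV and E_1 = −217.6/1 = −217.6 eV.
The photon energy is |E_6 − E_1| = 211.6 eV.

211.6 eV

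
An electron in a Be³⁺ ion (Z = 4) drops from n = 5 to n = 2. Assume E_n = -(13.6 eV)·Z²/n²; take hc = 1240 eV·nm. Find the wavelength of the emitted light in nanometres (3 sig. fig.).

27.1 nm

For Z = 4 the level energies scale as Z², so the effective Rydberg energy is 13.6 × 16 = 217.6 eV.
ΔE = 217.6 × (1/2² − 1/5²) = 217.6 × 0.2100 = 45.70 eV.
λ = hc/ΔE = 1240 / 45.70 = 27.1 nm.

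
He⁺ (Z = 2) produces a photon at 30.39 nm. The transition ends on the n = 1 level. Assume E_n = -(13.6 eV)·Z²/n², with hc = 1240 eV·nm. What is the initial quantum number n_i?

The photon energy is ΔE = hc/λ = 1240 / 30.39 = 40.80 eV.
With Z = 2, ΔE = 54.40 × (1/n_f² − 1/n_i²), so 1/n_f² − 1/n_i² = 0.7501.
With n_f = 1: 1/n_i² = 1/1 − 0.7501 = 0.2499, so n_i ≈ 2.00.

n_i = 2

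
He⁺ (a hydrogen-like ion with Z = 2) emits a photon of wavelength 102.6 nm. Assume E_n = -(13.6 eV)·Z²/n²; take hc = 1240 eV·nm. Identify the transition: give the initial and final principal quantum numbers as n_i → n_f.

The photon energy is ΔE = hc/λ = 1240 / 102.6 = 12.09 eV.
With Z = 2, ΔE = 54.40 × (1/n_f² − 1/n_i²), so 1/n_f² − 1/n_i² = 0.2222.
Trying n_f = 2 gives 1/n_i² = 0.02784, i.e. n_i ≈ 6; this pair matches.

n_i = 6, n_f = 2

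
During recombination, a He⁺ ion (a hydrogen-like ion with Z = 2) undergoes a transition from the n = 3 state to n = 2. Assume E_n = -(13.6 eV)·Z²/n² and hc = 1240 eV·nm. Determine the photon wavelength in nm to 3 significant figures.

For Z = 2 the level energies scale as Z², so the effective Rydberg energy is 13.6 × 4 = 54.40 eV.
ΔE = 54.40 × (1/2² − 1/3²) = 54.40 × 0.1389 = 7.556 eV.
λ = hc/ΔE = 1240 / 7.556 = 164 nm.

164 nm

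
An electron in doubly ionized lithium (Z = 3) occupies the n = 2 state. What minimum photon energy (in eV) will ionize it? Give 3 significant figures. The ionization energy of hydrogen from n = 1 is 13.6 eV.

30.6 eV

E_n = −13.6 Z²/n² = −122.4/n² eV for Z = 3.
E_2 = −122.4/4 = −30.6 eV, so ionization (to E = 0) requires 30.6 eV.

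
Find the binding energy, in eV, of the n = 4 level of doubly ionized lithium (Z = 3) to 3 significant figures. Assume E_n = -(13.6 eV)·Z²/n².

7.65 eV

E_n = −13.6 Z²/n² = −122.4/n² eV for Z = 3.
E_4 = −122.4/16 = −7.65 eV, so ionization (to E = 0) requires 7.65 eV.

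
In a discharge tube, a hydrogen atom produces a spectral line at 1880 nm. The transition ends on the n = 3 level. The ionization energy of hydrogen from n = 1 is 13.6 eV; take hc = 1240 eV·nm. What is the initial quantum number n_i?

n_i = 4

The photon energy is ΔE = hc/λ = 1240 / 1880 = 0.6596 eV.
With Z = 1, ΔE = 13.60 × (1/n_f² − 1/n_i²), so 1/n_f² − 1/n_i² = 0.04850.
With n_f = 3: 1/n_i² = 1/9 − 0.04850 = 0.06261, so n_i ≈ 4.00.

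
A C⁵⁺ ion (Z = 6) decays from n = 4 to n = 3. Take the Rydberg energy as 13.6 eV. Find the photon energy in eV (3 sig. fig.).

The Bohr energies scale as Z², so for Z = 6: E_n = −489.6/n² eV.
E_4 = −489.6/16 = −30.60 eV and E_3 = −489.6/9 = −54.40 eV.
The photon energy is |E_4 − E_3| = 23.8 eV.

23.8 eV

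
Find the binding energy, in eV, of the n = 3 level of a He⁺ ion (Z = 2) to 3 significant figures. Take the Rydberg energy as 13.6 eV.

E_n = −13.6 Z²/n² = −54.40/n² eV for Z = 2.
E_3 = −54.40/9 = −6.04 eV, so ionization (to E = 0) requires 6.04 eV.

6.04 eV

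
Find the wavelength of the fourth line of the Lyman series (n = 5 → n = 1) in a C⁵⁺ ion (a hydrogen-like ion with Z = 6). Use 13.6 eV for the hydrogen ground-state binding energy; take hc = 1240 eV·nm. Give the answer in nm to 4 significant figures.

2.638 nm

The Lyman series terminates on n_f = 1; the fourth line has n_i = 1+4 = 5.
ΔE = 489.6 × (1/1² − 1/5²) = 470.0 eV.
λ = 1240 / 470.0 = 2.638 nm.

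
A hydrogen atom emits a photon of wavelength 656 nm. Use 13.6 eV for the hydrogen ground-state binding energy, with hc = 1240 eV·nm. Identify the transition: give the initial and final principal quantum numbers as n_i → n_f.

The photon energy is ΔE = hc/λ = 1240 / 656 = 1.890 eV.
With Z = 1, ΔE = 13.60 × (1/n_f² − 1/n_i²), so 1/n_f² − 1/n_i² = 0.1390.
Trying n_f = 2 gives 1/n_i² = 0.1110, i.e. n_i ≈ 3; this pair matches.

n_i = 3, n_f = 2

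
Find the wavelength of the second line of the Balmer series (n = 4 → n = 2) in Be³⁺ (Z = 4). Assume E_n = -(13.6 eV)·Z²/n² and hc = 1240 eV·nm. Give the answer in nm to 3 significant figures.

30.4 nm

The Balmer series terminates on n_f = 2; the second line has n_i = 2+2 = 4.
ΔE = 217.6 × (1/2² − 1/4²) = 40.80 eV.
λ = 1240 / 40.80 = 30.4 nm.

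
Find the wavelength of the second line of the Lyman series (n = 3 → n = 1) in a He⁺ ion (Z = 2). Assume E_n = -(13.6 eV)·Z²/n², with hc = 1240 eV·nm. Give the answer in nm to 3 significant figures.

The Lyman series terminates on n_f = 1; the second line has n_i = 1+2 = 3.
ΔE = 54.40 × (1/1² − 1/3²) = 48.36 eV.
λ = 1240 / 48.36 = 25.6 nm.

25.6 nm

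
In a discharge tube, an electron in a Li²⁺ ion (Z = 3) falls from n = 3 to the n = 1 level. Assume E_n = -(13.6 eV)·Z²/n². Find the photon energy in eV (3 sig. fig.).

The Bohr energies scale as Z², so for Z = 3: E_n = −122.4/n² eV.
E_3 = −122.4/9 = −13.60 eV and E_1 = −122.4/1 = −122.4 eV.
The photon energy is |E_3 − E_1| = 109 eV.

109 eV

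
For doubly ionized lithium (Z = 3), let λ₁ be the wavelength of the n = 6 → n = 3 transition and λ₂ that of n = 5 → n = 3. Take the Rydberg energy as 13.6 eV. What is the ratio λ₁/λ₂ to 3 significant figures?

λ ∝ 1/ΔE ∝ 1/(1/n_f² − 1/n_i²), and the Z² and hc factors cancel in the ratio.
λ₁/λ₂ = (1/3² − 1/5²)/(1/3² − 1/6²) = 0.07111/0.08333 = 0.853.

0.853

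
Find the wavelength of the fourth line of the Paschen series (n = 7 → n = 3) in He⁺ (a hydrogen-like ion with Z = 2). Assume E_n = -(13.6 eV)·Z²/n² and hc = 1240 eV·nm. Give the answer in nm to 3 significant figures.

The Paschen series terminates on n_f = 3; the fourth line has n_i = 3+4 = 7.
ΔE = 54.40 × (1/3² − 1/7²) = 4.934 eV.
λ = 1240 / 4.934 = 251 nm.

251 nm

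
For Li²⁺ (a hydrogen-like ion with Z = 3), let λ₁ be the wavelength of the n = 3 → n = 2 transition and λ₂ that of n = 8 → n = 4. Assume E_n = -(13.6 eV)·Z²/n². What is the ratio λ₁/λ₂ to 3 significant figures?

0.338

λ ∝ 1/ΔE ∝ 1/(1/n_f² − 1/n_i²), and the Z² and hc factors cancel in the ratio.
λ₁/λ₂ = (1/4² − 1/8²)/(1/2² − 1/3²) = 0.04688/0.1389 = 0.338.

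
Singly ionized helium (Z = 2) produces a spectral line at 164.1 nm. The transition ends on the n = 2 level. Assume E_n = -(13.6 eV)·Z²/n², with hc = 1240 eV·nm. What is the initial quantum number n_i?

n_i = 3

The photon energy is ΔE = hc/λ = 1240 / 164.1 = 7.556 eV.
With Z = 2, ΔE = 54.40 × (1/n_f² − 1/n_i²), so 1/n_f² − 1/n_i² = 0.1389.
With n_f = 2: 1/n_i² = 1/4 − 0.1389 = 0.1111, so n_i ≈ 3.00.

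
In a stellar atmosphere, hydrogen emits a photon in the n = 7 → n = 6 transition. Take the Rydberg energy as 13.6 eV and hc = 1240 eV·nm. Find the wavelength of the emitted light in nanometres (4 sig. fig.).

12370 nm

ΔE = 13.60 × (1/6² − 1/7²) = 13.60 × 0.007370 = 0.1002 eV.
λ = hc/ΔE = 1240 / 0.1002 = 12370 nm.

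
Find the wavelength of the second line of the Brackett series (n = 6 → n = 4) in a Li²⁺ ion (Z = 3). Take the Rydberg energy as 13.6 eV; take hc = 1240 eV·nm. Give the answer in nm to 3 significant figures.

292 nm

The Brackett series terminates on n_f = 4; the second line has n_i = 4+2 = 6.
ΔE = 122.4 × (1/4² − 1/6²) = 4.250 eV.
λ = 1240 / 4.250 = 292 nm.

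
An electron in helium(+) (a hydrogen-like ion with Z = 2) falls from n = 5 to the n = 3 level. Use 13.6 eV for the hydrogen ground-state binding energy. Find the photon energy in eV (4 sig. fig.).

3.868 eV

The Bohr energies scale as Z², so for Z = 2: E_n = −54.40/n² eV.
E_5 = −54.40/25 = −2.176 eV and E_3 = −54.40/9 = −6.044 eV.
The photon energy is |E_5 − E_3| = 3.868 eV.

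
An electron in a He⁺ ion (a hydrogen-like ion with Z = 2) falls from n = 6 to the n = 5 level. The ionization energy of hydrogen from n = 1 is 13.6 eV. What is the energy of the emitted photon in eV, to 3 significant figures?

The Bohr energies scale as Z², so for Z = 2: E_n = −54.40/n² eV.
E_6 = −54.40/36 = −1.511 eV and E_5 = −54.40/25 = −2.176 eV.
The photon energy is |E_6 − E_5| = 0.665 eV.

0.665 eV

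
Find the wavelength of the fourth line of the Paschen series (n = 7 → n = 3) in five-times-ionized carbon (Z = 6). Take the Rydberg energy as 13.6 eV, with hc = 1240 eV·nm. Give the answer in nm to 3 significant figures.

27.9 nm

The Paschen series terminates on n_f = 3; the fourth line has n_i = 3+4 = 7.
ΔE = 489.6 × (1/3² − 1/7²) = 44.41 eV.
λ = 1240 / 44.41 = 27.9 nm.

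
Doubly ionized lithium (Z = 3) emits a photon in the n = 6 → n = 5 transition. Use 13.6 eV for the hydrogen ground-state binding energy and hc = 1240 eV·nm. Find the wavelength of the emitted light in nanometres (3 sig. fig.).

829 nm

For Z = 3 the level energies scale as Z², so the effective Rydberg energy is 13.6 × 9 = 122.4 eV.
ΔE = 122.4 × (1/5² − 1/6²) = 122.4 × 0.01222 = 1.496 eV.
λ = hc/ΔE = 1240 / 1.496 = 829 nm.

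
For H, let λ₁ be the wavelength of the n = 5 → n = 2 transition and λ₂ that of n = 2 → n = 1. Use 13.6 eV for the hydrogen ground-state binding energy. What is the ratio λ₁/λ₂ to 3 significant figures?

3.57

λ ∝ 1/ΔE ∝ 1/(1/n_f² − 1/n_i²), and the Z² and hc factors cancel in the ratio.
λ₁/λ₂ = (1/1² − 1/2²)/(1/2² − 1/5²) = 0.7500/0.2100 = 3.57.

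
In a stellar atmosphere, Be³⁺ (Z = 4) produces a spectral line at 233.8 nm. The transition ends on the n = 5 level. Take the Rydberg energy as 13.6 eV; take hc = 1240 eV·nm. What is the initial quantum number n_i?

n_i = 8

The photon energy is ΔE = hc/λ = 1240 / 233.8 = 5.304 eV.
With Z = 4, ΔE = 217.6 × (1/n_f² − 1/n_i²), so 1/n_f² − 1/n_i² = 0.02437.
With n_f = 5: 1/n_i² = 1/25 − 0.02437 = 0.01563, so n_i ≈ 8.00.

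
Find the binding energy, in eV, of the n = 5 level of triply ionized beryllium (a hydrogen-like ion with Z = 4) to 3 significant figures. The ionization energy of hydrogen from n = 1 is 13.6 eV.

E_n = −13.6 Z²/n² = −217.6/n² eV for Z = 4.
E_5 = −217.6/25 = −8.70 eV, so ionization (to E = 0) requires 8.70 eV.

8.70 eV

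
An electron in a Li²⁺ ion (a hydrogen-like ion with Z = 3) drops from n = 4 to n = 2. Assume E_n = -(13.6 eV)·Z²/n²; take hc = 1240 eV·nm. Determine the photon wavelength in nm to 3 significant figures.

For Z = 3 the level energies scale as Z², so the effective Rydberg energy is 13.6 × 9 = 122.4 eV.
ΔE = 122.4 × (1/2² − 1/4²) = 122.4 × 0.1875 = 22.95 eV.
λ = hc/ΔE = 1240 / 22.95 = 54.0 nm.

54.0 nm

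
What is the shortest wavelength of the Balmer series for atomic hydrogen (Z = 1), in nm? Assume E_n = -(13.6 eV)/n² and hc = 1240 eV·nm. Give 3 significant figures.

The Balmer series has lower level n_f = 2; the series limit corresponds to n_i → ∞.
ΔE_max = 13.6 × 1 / 2² = 3.400 eV.
λ_min = 1240 / 3.400 = 365 nm.

365 nm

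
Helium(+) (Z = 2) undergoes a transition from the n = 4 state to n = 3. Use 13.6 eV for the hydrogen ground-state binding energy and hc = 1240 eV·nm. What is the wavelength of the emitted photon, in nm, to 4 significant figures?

For Z = 2 the level energies scale as Z², so the effective Rydberg energy is 13.6 × 4 = 54.40 eV.
ΔE = 54.40 × (1/3² − 1/4²) = 54.40 × 0.04861 = 2.644 eV.
λ = hc/ΔE = 1240 / 2.644 = 468.9 nm.

468.9 nm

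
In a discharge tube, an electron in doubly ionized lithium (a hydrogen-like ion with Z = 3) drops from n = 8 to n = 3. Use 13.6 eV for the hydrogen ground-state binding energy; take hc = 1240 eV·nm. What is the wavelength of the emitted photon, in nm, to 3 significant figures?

For Z = 3 the level energies scale as Z², so the effective Rydberg energy is 13.6 × 9 = 122.4 eV.
ΔE = 122.4 × (1/3² − 1/8²) = 122.4 × 0.09549 = 11.69 eV.
λ = hc/ΔE = 1240 / 11.69 = 106 nm.

106 nm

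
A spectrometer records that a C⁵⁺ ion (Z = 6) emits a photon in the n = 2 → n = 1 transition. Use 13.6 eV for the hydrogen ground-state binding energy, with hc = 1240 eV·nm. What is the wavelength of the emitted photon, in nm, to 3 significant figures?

For Z = 6 the level energies scale as Z², so the effective Rydberg energy is 13.6 × 36 = 489.6 eV.
ΔE = 489.6 × (1/1² − 1/2²) = 489.6 × 0.7500 = 367.2 eV.
λ = hc/ΔE = 1240 / 367.2 = 3.38 nm.

3.38 nm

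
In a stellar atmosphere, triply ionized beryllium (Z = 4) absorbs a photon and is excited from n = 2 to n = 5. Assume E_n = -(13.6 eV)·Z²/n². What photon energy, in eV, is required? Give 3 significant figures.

The Bohr energies scale as Z², so for Z = 4: E_n = −217.6/n² eV.
E_5 = −217.6/25 = −8.704 eV and E_2 = −217.6/4 = −54.40 eV.
The photon energy is |E_5 − E_2| = 45.7 eV.

45.7 eV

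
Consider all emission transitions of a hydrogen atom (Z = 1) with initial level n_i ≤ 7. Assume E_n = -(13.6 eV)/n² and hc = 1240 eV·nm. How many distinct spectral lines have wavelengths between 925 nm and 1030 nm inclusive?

1

Enumerate all n_i → n_f pairs with 1 ≤ n_f < n_i ≤ 7 and compute λ = 1240 / [13.6·1·(1/n_f² − 1/n_i²)].
Lines falling in [925, 1030] nm: 7→3 (1005 nm).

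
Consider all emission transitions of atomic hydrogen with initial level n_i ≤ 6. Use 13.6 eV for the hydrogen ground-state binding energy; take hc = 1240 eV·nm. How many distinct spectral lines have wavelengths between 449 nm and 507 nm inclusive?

Enumerate all n_i → n_f pairs with 1 ≤ n_f < n_i ≤ 6 and compute λ = 1240 / [13.6·1·(1/n_f² − 1/n_i²)].
Lines falling in [449, 507] nm: 4→2 (486.3 nm).

1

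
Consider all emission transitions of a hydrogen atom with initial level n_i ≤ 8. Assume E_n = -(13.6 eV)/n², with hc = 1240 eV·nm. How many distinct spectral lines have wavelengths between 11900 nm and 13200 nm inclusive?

1

Enumerate all n_i → n_f pairs with 1 ≤ n_f < n_i ≤ 8 and compute λ = 1240 / [13.6·1·(1/n_f² − 1/n_i²)].
Lines falling in [11900, 13200] nm: 7→6 (12370 nm).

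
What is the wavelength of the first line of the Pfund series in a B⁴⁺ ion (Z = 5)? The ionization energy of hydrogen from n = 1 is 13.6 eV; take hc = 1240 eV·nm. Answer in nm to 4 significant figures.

The Pfund series terminates on n_f = 5; the first line has n_i = 5+1 = 6.
ΔE = 340.0 × (1/5² − 1/6²) = 4.156 eV.
λ = 1240 / 4.156 = 298.4 nm.

298.4 nm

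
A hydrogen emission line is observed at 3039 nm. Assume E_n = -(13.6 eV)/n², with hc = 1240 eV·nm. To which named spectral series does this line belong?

ΔE = 1240/3039 = 0.4080 eV.
This matches 13.6 × (1/5² − 1/10²), so n_f = 5: the Pfund series.

Pfund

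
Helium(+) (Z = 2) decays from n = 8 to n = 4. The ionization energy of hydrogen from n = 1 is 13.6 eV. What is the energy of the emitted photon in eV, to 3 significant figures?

The Bohr energies scale as Z², so for Z = 2: E_n = −54.40/n² eV.
E_8 = −54.40/64 = −0.8500 eV and E_4 = −54.40/16 = −3.400 eV.
The photon energy is |E_8 − E_4| = 2.55 eV.

2.55 eV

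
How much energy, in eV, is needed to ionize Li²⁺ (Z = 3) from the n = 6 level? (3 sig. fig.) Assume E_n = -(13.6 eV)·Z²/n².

E_n = −13.6 Z²/n² = −122.4/n² eV for Z = 3.
E_6 = −122.4/36 = −3.40 eV, so ionization (to E = 0) requires 3.40 eV.

3.40 eV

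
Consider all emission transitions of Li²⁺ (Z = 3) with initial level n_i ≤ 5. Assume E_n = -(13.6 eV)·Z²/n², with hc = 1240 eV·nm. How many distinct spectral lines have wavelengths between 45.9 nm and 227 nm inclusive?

Enumerate all n_i → n_f pairs with 1 ≤ n_f < n_i ≤ 5 and compute λ = 1240 / [13.6·9·(1/n_f² − 1/n_i²)].
Lines falling in [45.9, 227] nm: 5→2 (48.24 nm), 4→2 (54.03 nm), 3→2 (72.94 nm), 5→3 (142.5 nm), 4→3 (208.4 nm).

5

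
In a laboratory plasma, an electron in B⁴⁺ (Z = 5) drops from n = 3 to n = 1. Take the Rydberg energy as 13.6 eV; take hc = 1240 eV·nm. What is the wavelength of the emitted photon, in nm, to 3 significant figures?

For Z = 5 the level energies scale as Z², so the effective Rydberg energy is 13.6 × 25 = 340.0 eV.
ΔE = 340.0 × (1/1² − 1/3²) = 340.0 × 0.8889 = 302.2 eV.
λ = hc/ΔE = 1240 / 302.2 = 4.10 nm.

4.10 nm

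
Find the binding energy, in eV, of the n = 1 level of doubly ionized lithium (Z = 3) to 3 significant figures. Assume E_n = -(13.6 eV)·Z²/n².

122 eV

E_n = −13.6 Z²/n² = −122.4/n² eV for Z = 3.
E_1 = −122.4/1 = −122 eV, so ionization (to E = 0) requires 122 eV.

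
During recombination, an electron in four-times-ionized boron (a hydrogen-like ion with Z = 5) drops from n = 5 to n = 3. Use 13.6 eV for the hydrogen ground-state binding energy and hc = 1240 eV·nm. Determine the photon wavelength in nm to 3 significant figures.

For Z = 5 the level energies scale as Z², so the effective Rydberg energy is 13.6 × 25 = 340.0 eV.
ΔE = 340.0 × (1/3² − 1/5²) = 340.0 × 0.07111 = 24.18 eV.
λ = hc/ΔE = 1240 / 24.18 = 51.3 nm.

51.3 nm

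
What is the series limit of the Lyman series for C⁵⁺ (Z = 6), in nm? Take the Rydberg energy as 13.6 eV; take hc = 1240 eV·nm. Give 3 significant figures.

The Lyman series has lower level n_f = 1; the series limit corresponds to n_i → ∞.
ΔE_max = 13.6 × 36 / 1² = 489.6 eV.
λ_min = 1240 / 489.6 = 2.53 nm.

2.53 nm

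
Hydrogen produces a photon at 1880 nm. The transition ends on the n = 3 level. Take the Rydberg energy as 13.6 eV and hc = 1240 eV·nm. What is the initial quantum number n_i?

The photon energy is ΔE = hc/λ = 1240 / 1880 = 0.6596 eV.
With Z = 1, ΔE = 13.60 × (1/n_f² − 1/n_i²), so 1/n_f² − 1/n_i² = 0.04850.
With n_f = 3: 1/n_i² = 1/9 − 0.04850 = 0.06261, so n_i ≈ 4.00.

n_i = 4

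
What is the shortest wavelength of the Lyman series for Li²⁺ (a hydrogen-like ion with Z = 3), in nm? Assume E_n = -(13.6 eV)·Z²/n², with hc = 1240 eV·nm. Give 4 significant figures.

10.13 nm

The Lyman series has lower level n_f = 1; the series limit corresponds to n_i → ∞.
ΔE_max = 13.6 × 9 / 1² = 122.4 eV.
λ_min = 1240 / 122.4 = 10.13 nm.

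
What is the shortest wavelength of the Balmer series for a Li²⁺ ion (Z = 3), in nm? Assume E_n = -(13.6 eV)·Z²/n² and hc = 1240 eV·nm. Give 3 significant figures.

40.5 nm

The Balmer series has lower level n_f = 2; the series limit corresponds to n_i → ∞.
ΔE_max = 13.6 × 9 / 2² = 30.60 eV.
λ_min = 1240 / 30.60 = 40.5 nm.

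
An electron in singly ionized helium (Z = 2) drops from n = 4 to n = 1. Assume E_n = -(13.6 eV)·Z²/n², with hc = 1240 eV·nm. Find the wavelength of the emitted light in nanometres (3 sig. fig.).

24.3 nm

For Z = 2 the level energies scale as Z², so the effective Rydberg energy is 13.6 × 4 = 54.40 eV.
ΔE = 54.40 × (1/1² − 1/4²) = 54.40 × 0.9375 = 51.00 eV.
λ = hc/ΔE = 1240 / 51.00 = 24.3 nm.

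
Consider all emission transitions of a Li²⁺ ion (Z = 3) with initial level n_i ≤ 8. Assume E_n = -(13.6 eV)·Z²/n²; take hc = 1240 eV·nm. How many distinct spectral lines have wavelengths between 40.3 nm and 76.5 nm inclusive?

Enumerate all n_i → n_f pairs with 1 ≤ n_f < n_i ≤ 8 and compute λ = 1240 / [13.6·9·(1/n_f² − 1/n_i²)].
Lines falling in [40.3, 76.5] nm: 8→2 (43.22 nm), 7→2 (44.12 nm), 6→2 (45.59 nm), 5→2 (48.24 nm), 4→2 (54.03 nm), 3→2 (72.94 nm).

6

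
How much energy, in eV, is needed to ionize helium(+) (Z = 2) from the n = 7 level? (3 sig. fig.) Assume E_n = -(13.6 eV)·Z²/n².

1.11 eV

E_n = −13.6 Z²/n² = −54.40/n² eV for Z = 2.
E_7 = −54.40/49 = −1.11 eV, so ionization (to E = 0) requires 1.11 eV.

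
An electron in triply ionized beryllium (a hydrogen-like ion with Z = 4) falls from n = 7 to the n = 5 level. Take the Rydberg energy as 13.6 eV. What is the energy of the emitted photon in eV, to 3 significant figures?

The Bohr energies scale as Z², so for Z = 4: E_n = −217.6/n² eV.
E_7 = −217.6/49 = −4.441 eV and E_5 = −217.6/25 = −8.704 eV.
The photon energy is |E_7 − E_5| = 4.26 eV.

4.26 eV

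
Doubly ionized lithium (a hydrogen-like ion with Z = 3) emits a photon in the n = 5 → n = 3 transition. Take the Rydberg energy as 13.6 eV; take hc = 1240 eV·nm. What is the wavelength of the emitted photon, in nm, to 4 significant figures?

For Z = 3 the level energies scale as Z², so the effective Rydberg energy is 13.6 × 9 = 122.4 eV.
ΔE = 122.4 × (1/3² − 1/5²) = 122.4 × 0.07111 = 8.704 eV.
λ = hc/ΔE = 1240 / 8.704 = 142.5 nm.

142.5 nm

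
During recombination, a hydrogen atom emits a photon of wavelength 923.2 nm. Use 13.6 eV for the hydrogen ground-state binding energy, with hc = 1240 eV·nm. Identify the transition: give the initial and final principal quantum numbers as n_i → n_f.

n_i = 9, n_f = 3

The photon energy is ΔE = hc/λ = 1240 / 923.2 = 1.343 eV.
With Z = 1, ΔE = 13.60 × (1/n_f² − 1/n_i²), so 1/n_f² − 1/n_i² = 0.09876.
Trying n_f = 3 gives 1/n_i² = 0.01235, i.e. n_i ≈ 9; this pair matches.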